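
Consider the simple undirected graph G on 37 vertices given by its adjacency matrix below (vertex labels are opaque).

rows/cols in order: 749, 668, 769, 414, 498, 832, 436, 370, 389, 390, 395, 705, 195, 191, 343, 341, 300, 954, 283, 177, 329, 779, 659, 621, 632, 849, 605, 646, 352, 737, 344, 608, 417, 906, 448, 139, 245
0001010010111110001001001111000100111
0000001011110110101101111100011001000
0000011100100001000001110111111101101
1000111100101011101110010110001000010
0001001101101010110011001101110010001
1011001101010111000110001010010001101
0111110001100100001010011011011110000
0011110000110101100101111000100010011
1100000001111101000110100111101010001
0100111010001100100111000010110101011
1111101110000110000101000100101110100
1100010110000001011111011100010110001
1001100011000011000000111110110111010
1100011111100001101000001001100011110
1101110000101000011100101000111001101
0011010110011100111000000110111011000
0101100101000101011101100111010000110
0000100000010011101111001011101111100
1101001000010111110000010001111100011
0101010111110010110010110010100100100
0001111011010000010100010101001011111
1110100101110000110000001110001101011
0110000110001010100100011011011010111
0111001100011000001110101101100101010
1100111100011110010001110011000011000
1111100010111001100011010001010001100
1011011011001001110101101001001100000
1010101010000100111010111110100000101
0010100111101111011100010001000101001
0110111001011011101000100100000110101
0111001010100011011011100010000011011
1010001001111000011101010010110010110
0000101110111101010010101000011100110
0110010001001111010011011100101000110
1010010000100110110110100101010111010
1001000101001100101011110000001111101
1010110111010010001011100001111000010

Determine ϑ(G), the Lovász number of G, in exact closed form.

sqrt(37)

Vertex 659 has 18 neighbors: 668, 769, 370, 389, 195, 343, 300, 177, 621, 632, 605, 646, 737, 344, 417, 448, 139, 245.
Vertex 139 has 18 neighbors: 749, 414, 370, 390, 195, 191, 300, 283, 329, 779, 659, 621, 344, 608, 417, 906, 448, 245.
Vertex 343 has 18 neighbors: 749, 668, 414, 498, 832, 395, 195, 954, 283, 177, 659, 632, 352, 737, 344, 906, 448, 245.
Vertex 498 has 18 neighbors: 414, 436, 370, 390, 395, 195, 343, 300, 954, 329, 779, 632, 849, 646, 352, 737, 417, 245.
18-regular, N=37; strongly regular (37,18,8,9).
Distinct eigenvalues (to 4 d.p.): [18.0, 2.5414, -3.5414].
Lovász (edge-transitive): ϑ = −37·(-sqrt(37)/2 - 1/2)/((18)−(-sqrt(37)/2 - 1/2)) = sqrt(37).
ϑ(G) ≈ 6.08276.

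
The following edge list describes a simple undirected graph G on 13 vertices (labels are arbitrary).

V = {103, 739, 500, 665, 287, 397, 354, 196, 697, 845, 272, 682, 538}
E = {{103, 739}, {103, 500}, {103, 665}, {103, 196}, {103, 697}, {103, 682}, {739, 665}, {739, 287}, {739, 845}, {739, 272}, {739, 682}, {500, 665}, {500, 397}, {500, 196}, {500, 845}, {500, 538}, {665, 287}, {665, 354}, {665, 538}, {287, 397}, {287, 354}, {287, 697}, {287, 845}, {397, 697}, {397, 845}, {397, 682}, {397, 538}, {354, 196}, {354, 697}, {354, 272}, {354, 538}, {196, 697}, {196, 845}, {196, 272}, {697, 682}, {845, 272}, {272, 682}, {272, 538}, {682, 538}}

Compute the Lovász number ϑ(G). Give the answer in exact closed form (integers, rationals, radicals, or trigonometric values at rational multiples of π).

deg(354) = 6; N(354) = {665, 287, 196, 697, 272, 538}.
Vertex 397 has 6 neighbors: 500, 287, 697, 845, 682, 538.
deg(287) = 6; N(287) = {739, 665, 397, 354, 697, 845}.
Vertex 697 has 6 neighbors: 103, 287, 397, 354, 196, 682.
13-vertex 6-regular graph: Paley(13): SR with (k,λ,μ)=(6,2,3).
Distinct eigenvalues (to 6 d.p.): [6.0, 1.302776, -2.302776].
Lovász (edge-transitive): ϑ = −13·(-sqrt(13)/2 - 1/2)/((6)−(-sqrt(13)/2 - 1/2)) = sqrt(13).
≈ 3.60555 (to 5 d.p.).

sqrt(13)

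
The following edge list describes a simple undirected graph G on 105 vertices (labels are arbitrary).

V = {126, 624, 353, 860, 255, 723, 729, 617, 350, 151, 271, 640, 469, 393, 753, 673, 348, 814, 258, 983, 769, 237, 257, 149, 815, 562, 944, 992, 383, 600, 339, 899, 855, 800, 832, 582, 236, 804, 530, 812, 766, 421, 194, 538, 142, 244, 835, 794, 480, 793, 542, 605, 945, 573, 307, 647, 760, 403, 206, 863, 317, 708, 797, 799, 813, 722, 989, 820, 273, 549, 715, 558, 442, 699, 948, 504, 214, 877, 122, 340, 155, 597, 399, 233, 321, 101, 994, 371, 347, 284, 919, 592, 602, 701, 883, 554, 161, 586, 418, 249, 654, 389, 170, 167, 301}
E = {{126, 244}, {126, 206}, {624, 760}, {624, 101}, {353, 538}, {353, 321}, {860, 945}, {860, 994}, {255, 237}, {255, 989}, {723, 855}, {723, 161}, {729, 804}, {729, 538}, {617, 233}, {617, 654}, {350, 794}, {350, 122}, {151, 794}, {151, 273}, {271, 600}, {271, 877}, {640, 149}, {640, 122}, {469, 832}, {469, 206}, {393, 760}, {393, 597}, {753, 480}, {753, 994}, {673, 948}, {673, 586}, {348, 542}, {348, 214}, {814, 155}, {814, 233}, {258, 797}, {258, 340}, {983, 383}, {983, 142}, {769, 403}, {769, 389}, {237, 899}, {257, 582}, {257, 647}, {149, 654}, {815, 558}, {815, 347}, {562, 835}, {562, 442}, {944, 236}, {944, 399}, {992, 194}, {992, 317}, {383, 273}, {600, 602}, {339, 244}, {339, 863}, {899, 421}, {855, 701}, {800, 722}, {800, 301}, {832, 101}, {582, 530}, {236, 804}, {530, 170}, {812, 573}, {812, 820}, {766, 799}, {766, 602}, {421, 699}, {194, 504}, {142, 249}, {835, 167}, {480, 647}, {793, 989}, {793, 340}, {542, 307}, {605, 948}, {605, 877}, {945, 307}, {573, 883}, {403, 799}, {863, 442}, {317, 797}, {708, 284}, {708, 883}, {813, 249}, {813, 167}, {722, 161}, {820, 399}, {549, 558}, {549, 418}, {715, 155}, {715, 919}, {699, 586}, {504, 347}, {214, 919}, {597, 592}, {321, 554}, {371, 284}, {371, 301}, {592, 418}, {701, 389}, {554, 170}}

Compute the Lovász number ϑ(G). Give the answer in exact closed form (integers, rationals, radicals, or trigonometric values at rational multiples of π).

Vertex 562 has 2 neighbors: 835, 442.
deg(321) = 2; N(321) = {353, 554}.
Vertex 389 has 2 neighbors: 769, 701.
Vertex 813 has 2 neighbors: 249, 167.
G on 105 vertices is 2-regular; connected 2-regular on 105 ⇒ C_{105}.
Distinct eigenvalues (to 3 d.p.): [2.0, 1.996, 1.986, 1.968, 1.943, 1.911, 1.872, 1.827, 1.775, 1.717, 1.652, 1.582, 1.506, 1.425, 1.338, 1.247, 1.151, 1.051, 0.948, 0.841, 0.731, 0.618, 0.503, 0.387, 0.268, 0.149, 0.03, -0.09, -0.209, -0.328, -0.445, -0.561, -0.675, -0.786, -0.895, -1.0, -1.102, -1.2, -1.293, -1.382, -1.466, -1.545, -1.618, -1.685, -1.747, -1.802, -1.851, -1.893, -1.928, -1.956, -1.978, -1.992, -1.999].
Lovász: ϑ = −105(-2*cos(pi/105))/(2+-(-1)*2*cos(pi/105)) = 105*cos(pi/105)/(cos(pi/105) + 1).
ϑ(G) ≈ 52.4882.
52 ≤ 105*cos(pi/105)/(cos(pi/105) + 1) ≤ 53: both strict.

105*cos(pi/105)/(cos(pi/105) + 1)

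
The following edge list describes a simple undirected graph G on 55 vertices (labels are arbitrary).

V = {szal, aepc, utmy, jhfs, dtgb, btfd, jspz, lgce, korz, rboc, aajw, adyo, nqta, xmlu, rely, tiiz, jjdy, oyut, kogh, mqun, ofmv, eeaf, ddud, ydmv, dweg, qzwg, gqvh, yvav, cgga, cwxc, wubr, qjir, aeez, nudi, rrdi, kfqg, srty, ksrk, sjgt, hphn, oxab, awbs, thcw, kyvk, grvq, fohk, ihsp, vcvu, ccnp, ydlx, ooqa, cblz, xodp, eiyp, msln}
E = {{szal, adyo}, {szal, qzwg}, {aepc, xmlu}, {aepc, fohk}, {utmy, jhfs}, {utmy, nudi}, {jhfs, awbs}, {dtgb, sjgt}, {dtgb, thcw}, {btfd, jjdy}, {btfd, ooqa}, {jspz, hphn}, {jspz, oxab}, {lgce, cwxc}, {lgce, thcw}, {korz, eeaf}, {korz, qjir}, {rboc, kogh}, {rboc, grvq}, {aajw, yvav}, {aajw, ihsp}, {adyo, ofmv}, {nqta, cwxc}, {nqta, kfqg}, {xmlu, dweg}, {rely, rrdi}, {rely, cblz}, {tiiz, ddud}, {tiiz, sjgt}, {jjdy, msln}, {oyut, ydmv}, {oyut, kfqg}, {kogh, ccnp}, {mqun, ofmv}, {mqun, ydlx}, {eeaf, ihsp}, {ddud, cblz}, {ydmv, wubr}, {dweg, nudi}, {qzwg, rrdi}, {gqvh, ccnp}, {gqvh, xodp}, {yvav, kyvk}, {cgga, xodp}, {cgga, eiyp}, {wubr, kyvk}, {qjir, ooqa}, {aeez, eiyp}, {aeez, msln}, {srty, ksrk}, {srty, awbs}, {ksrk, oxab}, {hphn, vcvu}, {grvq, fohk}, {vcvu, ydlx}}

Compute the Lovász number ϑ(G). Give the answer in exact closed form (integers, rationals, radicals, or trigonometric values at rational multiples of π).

55*cos(pi/55)/(cos(pi/55) + 1)

Vertex oyut has 2 neighbors: ydmv, kfqg.
Vertex szal has 2 neighbors: adyo, qzwg.
Vertex srty has 2 neighbors: ksrk, awbs.
N(nudi) = {utmy, dweg}, |N(nudi)| = 2.
Every vertex has degree 2 (N=55); this is C_{55}, the 55-cycle.
spec(A) ≈ [2.0, 1.986963, 1.948024, 1.883689, 1.794797, 1.682507, 1.548283, 1.393875, 1.221296, 1.032795, 0.83083, 0.618034, 0.397181, 0.17115, -0.057112, -0.28463, -0.508437, -0.725615, -0.933335, -1.128886, -1.309721, -1.473482, -1.618034, -1.741492, -1.842247, -1.918986, -1.970708, -1.996738] (distinct, 6 d.p.).
ϑ = −N·λ_min/(λ_max−λ_min) = −55·(-2*cos(pi/55))/(2−(-2*cos(pi/55))) = 55*cos(pi/55)/(cos(pi/55) + 1).
ϑ(G) ≈ 27.477556878.
α=27, χ(Ḡ)=28; ϑ=55*cos(pi/55)/(cos(pi/55) + 1) lies between (both strict).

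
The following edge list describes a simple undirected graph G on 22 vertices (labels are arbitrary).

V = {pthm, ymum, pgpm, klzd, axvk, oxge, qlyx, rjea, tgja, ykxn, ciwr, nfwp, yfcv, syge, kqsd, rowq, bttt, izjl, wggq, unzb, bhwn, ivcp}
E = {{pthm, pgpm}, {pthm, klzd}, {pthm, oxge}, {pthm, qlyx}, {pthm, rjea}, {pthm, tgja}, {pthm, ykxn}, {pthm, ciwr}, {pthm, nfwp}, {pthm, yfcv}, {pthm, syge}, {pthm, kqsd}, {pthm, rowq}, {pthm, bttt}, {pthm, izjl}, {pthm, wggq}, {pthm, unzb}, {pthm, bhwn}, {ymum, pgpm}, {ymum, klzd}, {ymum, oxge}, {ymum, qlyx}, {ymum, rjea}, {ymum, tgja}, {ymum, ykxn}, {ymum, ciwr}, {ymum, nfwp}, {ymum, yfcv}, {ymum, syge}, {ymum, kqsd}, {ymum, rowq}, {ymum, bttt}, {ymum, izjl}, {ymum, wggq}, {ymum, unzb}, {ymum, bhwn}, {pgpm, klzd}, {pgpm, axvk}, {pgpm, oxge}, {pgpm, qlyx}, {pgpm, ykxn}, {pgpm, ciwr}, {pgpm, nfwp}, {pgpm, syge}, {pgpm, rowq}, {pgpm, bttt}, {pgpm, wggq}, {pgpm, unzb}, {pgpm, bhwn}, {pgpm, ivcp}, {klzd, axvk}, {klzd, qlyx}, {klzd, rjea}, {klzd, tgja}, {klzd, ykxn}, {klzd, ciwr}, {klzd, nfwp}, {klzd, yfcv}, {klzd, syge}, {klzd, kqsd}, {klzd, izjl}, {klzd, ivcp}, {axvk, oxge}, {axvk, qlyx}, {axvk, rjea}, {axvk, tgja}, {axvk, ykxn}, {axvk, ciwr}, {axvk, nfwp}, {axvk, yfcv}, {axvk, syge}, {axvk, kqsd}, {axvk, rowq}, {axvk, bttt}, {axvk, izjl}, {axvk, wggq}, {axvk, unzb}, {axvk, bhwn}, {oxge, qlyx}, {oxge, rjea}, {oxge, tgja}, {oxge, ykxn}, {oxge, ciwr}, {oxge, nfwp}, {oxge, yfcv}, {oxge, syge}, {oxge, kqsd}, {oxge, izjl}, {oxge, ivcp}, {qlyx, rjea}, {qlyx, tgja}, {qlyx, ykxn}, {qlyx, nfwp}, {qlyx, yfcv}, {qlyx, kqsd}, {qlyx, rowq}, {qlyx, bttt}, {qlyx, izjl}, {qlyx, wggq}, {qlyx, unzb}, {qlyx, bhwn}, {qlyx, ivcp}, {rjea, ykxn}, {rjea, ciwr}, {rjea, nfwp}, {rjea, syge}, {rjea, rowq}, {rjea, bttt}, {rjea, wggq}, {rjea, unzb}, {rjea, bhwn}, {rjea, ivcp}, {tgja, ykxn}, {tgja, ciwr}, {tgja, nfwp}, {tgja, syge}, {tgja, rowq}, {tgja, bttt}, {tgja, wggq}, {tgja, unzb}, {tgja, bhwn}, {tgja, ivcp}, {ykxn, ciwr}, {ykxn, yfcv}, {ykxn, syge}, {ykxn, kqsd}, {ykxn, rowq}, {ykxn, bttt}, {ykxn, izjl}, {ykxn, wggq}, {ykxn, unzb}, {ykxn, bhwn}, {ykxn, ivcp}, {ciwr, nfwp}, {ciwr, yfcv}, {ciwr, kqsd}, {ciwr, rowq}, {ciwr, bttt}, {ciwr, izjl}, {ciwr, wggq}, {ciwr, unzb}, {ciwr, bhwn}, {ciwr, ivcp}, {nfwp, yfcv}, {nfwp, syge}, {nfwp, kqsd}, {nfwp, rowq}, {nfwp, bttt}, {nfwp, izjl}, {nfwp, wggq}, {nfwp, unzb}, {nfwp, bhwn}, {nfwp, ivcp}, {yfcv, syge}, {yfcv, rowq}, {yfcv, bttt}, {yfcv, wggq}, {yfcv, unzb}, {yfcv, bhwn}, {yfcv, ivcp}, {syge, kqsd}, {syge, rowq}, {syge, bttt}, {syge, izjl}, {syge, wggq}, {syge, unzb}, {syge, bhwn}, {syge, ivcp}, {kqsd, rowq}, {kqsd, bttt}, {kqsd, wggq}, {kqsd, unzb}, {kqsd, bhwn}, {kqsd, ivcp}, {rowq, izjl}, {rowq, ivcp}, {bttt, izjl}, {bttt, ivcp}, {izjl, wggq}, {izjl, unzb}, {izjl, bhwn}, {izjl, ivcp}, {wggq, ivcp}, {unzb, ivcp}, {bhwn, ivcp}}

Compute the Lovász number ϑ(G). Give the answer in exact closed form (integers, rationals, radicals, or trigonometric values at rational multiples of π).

7

deg(ivcp) = 18; N(ivcp) = {pgpm, klzd, oxge, qlyx, rjea, tgja, ykxn, ciwr, nfwp, yfcv, syge, kqsd, rowq, bttt, izjl, wggq, unzb, bhwn}.
deg(yfcv) = 16; N(yfcv) = {pthm, ymum, klzd, axvk, oxge, qlyx, ykxn, ciwr, nfwp, syge, rowq, bttt, wggq, unzb, bhwn, ivcp}.
N(pthm) = {pgpm, klzd, oxge, qlyx, rjea, tgja, ykxn, ciwr, nfwp, yfcv, syge, kqsd, rowq, bttt, izjl, wggq, unzb, bhwn}, |N(pthm)| = 18.
deg(ykxn) = 20; N(ykxn) = {pthm, ymum, pgpm, klzd, axvk, oxge, qlyx, rjea, tgja, ciwr, yfcv, syge, kqsd, rowq, bttt, izjl, wggq, unzb, bhwn, ivcp}.
G = K_{7,6,4,3,2}: α = 7 = χ(Ḡ), so ϑ = 7.
Numerically 7.0000.
Check 7 ≤ 7 ≤ 7: collapsed.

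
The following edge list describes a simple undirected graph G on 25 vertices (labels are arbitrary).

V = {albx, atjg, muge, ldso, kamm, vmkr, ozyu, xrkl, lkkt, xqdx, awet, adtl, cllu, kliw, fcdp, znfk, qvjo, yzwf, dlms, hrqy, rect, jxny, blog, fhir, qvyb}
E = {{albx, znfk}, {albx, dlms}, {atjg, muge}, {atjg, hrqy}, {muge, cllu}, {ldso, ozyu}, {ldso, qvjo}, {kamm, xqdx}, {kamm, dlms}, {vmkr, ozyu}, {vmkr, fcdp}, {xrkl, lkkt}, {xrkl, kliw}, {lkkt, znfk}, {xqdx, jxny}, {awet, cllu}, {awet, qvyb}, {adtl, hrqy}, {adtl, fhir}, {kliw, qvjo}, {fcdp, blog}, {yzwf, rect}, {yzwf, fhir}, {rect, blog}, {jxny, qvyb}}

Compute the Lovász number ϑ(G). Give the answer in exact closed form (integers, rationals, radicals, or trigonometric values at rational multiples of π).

Vertex blog has 2 neighbors: fcdp, rect.
N(qvjo) = {ldso, kliw}, |N(qvjo)| = 2.
deg(kliw) = 2; N(kliw) = {xrkl, qvjo}.
Vertex lkkt has 2 neighbors: xrkl, znfk.
2-regular, N=25; a single 25-cycle (edge-transitive).
Distinct eigenvalues (to 5 d.p.): [2.0, 1.93717, 1.75261, 1.45794, 1.07165, 0.61803, 0.12558, -0.37476, -0.85156, -1.27485, -1.61803, -1.85955, -1.98423].
Lovász (edge-transitive): ϑ = −25·(-2*cos(pi/25))/((2)−(-2*cos(pi/25))) = 25*cos(pi/25)/(cos(pi/25) + 1).
ϑ(G) ≈ 12.45052.
Check 12 ≤ 25*cos(pi/25)/(cos(pi/25) + 1) ≤ 13: both strict.

25*cos(pi/25)/(cos(pi/25) + 1)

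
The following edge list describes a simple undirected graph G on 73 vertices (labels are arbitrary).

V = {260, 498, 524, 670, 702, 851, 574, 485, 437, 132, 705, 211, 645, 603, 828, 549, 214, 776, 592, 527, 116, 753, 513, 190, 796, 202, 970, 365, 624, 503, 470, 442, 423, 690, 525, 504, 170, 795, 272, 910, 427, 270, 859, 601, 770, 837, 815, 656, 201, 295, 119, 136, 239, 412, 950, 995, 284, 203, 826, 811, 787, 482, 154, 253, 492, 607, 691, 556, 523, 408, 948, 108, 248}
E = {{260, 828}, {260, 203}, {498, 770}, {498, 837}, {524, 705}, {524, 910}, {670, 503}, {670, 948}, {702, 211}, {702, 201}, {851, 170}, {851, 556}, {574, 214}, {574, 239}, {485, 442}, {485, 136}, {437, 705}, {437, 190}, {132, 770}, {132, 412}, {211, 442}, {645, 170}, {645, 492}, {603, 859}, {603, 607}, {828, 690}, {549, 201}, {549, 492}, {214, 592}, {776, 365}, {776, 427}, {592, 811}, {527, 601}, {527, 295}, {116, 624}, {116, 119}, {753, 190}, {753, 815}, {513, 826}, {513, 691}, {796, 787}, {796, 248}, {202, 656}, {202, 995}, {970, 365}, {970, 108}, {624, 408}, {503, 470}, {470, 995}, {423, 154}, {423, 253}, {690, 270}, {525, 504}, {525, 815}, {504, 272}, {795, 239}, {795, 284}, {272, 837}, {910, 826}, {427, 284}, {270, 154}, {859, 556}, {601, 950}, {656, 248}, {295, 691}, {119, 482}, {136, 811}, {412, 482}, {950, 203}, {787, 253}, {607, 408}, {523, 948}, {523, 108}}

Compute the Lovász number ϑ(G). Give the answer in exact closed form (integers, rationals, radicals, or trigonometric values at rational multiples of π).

deg(795) = 2; N(795) = {239, 284}.
N(132) = {770, 412}, |N(132)| = 2.
deg(645) = 2; N(645) = {170, 492}.
Vertex 203 has 2 neighbors: 260, 950.
G on 73 vertices is 2-regular; a single 73-cycle (edge-transitive).
The 37 distinct eigenvalues: [2.0, 1.9926, 1.97044, 1.9337, 1.88263, 1.81764, 1.73918, 1.64785, 1.54431, 1.42935, 1.3038, 1.1686, 1.02474, 0.8733, 0.7154, 0.55219, 0.3849, 0.21476, 0.04303, -0.12902, -0.30011, -0.46898, -0.63438, -0.79509, -0.9499, -1.09769, -1.23734, -1.36784, -1.48821, -1.59756, -1.69508, -1.78006, -1.85185, -1.90993, -1.95388, -1.98335, -1.99815].
Lovász (edge-transitive): ϑ = −73·(-2*cos(pi/73))/((2)−(-2*cos(pi/73))) = 73*cos(pi/73)/(cos(pi/73) + 1).
ϑ(G) ≈ 36.48309.
α=36, χ(Ḡ)=37; ϑ=73*cos(pi/73)/(cos(pi/73) + 1) lies between (both strict).

73*cos(pi/73)/(cos(pi/73) + 1)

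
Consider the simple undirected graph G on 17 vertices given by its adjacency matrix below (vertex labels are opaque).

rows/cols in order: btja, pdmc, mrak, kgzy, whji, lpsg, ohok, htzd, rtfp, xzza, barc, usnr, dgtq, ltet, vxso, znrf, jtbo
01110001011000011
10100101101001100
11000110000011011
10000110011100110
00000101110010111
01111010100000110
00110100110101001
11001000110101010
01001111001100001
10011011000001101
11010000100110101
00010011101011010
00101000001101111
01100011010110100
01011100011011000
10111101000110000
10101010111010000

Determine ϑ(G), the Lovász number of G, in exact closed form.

sqrt(17)

deg(whji) = 8; N(whji) = {lpsg, htzd, rtfp, xzza, dgtq, vxso, znrf, jtbo}.
N(btja) = {pdmc, mrak, kgzy, htzd, xzza, barc, znrf, jtbo}, |N(btja)| = 8.
N(dgtq) = {mrak, whji, barc, usnr, ltet, vxso, znrf, jtbo}, |N(dgtq)| = 8.
deg(usnr) = 8; N(usnr) = {kgzy, ohok, htzd, rtfp, barc, dgtq, ltet, znrf}.
G on 17 vertices is 8-regular; Paley(17): SR with (k,λ,μ)=(8,3,4).
spec(A) ≈ [8.0, 1.56155, -2.56155] (distinct, 5 d.p.).
With N=17: ϑ(G) = 17·(-(-sqrt(17)/2 - 1/2))/(8−(-sqrt(17)/2 - 1/2)) = sqrt(17).
= 4.12311… (decimal).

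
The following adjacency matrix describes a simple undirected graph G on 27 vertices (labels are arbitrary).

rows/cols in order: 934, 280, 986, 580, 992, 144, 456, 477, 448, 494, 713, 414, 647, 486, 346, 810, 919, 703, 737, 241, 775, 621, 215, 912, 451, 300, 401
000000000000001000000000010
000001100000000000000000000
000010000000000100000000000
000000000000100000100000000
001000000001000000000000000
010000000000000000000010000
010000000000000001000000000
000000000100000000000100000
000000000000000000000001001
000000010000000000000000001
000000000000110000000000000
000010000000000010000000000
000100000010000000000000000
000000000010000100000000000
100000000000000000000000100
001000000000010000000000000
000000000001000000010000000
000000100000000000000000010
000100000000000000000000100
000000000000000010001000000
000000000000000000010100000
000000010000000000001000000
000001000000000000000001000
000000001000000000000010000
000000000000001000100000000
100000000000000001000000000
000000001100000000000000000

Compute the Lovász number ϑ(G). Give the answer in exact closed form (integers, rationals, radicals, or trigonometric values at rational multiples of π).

27*cos(pi/27)/(cos(pi/27) + 1)

N(451) = {346, 737}, |N(451)| = 2.
N(647) = {580, 713}, |N(647)| = 2.
N(992) = {986, 414}, |N(992)| = 2.
Vertex 934 has 2 neighbors: 346, 300.
Every vertex has degree 2 (N=27); connected 2-regular on 27 ⇒ C_{27}.
Distinct eigenvalues (to 4 d.p.): [2.0, 1.9461, 1.7873, 1.5321, 1.1943, 0.7922, 0.3473, -0.1163, -0.5736, -1.0, -1.3725, -1.671, -1.8794, -1.9865].
−27·(-2*cos(pi/27)) / ((2)−(-2*cos(pi/27))) = 27*cos(pi/27)/(cos(pi/27) + 1) = ϑ(G).
≈ 13.45420409 (to 8 d.p.).
α=13, χ(Ḡ)=14; ϑ=27*cos(pi/27)/(cos(pi/27) + 1) lies between (both strict).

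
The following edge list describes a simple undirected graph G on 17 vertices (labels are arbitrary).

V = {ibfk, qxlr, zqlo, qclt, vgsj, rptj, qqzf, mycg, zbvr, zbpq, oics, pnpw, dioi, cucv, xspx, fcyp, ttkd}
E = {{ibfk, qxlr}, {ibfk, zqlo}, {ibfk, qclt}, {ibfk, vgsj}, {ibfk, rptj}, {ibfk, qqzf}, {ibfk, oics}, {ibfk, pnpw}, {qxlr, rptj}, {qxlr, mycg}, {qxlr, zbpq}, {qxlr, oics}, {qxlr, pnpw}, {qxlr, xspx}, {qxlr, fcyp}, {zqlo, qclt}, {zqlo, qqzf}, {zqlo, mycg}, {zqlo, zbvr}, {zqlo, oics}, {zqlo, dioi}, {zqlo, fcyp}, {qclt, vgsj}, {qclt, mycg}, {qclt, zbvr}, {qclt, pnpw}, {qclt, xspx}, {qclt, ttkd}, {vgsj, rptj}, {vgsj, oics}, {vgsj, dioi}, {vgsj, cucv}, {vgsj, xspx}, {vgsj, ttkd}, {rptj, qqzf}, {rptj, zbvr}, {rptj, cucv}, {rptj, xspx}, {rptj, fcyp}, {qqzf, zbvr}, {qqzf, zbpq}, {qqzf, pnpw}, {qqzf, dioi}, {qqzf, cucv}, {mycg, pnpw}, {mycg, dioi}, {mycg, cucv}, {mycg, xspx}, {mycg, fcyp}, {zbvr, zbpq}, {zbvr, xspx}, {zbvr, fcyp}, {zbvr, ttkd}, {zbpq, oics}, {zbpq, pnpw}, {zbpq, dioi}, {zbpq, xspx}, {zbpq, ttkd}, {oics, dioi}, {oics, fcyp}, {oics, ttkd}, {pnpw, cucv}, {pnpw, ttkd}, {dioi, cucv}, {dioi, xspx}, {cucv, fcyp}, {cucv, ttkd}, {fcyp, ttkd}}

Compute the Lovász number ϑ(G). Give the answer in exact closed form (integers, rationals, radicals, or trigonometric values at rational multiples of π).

deg(oics) = 8; N(oics) = {ibfk, qxlr, zqlo, vgsj, zbpq, dioi, fcyp, ttkd}.
N(ibfk) = {qxlr, zqlo, qclt, vgsj, rptj, qqzf, oics, pnpw}, |N(ibfk)| = 8.
N(fcyp) = {qxlr, zqlo, rptj, mycg, zbvr, oics, cucv, ttkd}, |N(fcyp)| = 8.
Vertex vgsj has 8 neighbors: ibfk, qclt, rptj, oics, dioi, cucv, xspx, ttkd.
8-regular, N=17; strongly regular (17,8,3,4).
Distinct eigenvalues (to 6 d.p.): [8.0, 1.561553, -2.561553].
−17·(-sqrt(17)/2 - 1/2) / ((8)−(-sqrt(17)/2 - 1/2)) = sqrt(17) = ϑ(G).
Numerically 4.123105626.

sqrt(17)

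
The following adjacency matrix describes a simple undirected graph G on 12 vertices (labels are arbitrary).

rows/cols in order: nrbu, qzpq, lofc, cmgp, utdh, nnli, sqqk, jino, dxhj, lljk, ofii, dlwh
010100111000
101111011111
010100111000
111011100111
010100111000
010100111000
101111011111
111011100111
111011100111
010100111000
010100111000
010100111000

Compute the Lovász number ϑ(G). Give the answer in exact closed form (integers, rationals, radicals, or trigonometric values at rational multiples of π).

7

deg(qzpq) = 10; N(qzpq) = {nrbu, lofc, cmgp, utdh, nnli, jino, dxhj, lljk, ofii, dlwh}.
deg(utdh) = 5; N(utdh) = {qzpq, cmgp, sqqk, jino, dxhj}.
deg(nrbu) = 5; N(nrbu) = {qzpq, cmgp, sqqk, jino, dxhj}.
N(lofc) = {qzpq, cmgp, sqqk, jino, dxhj}, |N(lofc)| = 5.
K_{7,3,2} (perfect); ϑ(G) = α(G) = max{7,3,2} = 7.
ϑ(G) ≈ 7.000000.
Lovász sandwich 7 ≤ 7 ≤ 7: collapsed.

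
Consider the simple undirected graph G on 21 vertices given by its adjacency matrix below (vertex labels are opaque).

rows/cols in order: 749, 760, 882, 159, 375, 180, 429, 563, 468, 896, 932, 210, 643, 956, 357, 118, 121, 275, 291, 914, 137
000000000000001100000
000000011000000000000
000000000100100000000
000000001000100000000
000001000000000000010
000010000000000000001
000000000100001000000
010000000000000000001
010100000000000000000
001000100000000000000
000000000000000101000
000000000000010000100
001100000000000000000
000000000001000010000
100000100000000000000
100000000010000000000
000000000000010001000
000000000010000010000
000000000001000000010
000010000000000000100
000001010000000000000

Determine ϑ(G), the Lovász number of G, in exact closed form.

Vertex 357 has 2 neighbors: 749, 429.
deg(760) = 2; N(760) = {563, 468}.
Vertex 375 has 2 neighbors: 180, 914.
Vertex 121 has 2 neighbors: 956, 275.
deg(v) = 2 for all v (|V|=21); this is C_{21}, the 21-cycle.
Distinct eigenvalues (to 5 d.p.): [2.0, 1.91115, 1.65248, 1.24698, 0.73068, 0.14946, -0.44504, -1.0, -1.4661, -1.80194, -1.97766].
Lovász: ϑ = −21(-2*cos(pi/21))/(2+-(-1)*2*cos(pi/21)) = 21*cos(pi/21)/(cos(pi/21) + 1).
≈ 10.441033 (to 6 d.p.).
α=10, χ(Ḡ)=11; ϑ=21*cos(pi/21)/(cos(pi/21) + 1) lies between (both strict).

21*cos(pi/21)/(cos(pi/21) + 1)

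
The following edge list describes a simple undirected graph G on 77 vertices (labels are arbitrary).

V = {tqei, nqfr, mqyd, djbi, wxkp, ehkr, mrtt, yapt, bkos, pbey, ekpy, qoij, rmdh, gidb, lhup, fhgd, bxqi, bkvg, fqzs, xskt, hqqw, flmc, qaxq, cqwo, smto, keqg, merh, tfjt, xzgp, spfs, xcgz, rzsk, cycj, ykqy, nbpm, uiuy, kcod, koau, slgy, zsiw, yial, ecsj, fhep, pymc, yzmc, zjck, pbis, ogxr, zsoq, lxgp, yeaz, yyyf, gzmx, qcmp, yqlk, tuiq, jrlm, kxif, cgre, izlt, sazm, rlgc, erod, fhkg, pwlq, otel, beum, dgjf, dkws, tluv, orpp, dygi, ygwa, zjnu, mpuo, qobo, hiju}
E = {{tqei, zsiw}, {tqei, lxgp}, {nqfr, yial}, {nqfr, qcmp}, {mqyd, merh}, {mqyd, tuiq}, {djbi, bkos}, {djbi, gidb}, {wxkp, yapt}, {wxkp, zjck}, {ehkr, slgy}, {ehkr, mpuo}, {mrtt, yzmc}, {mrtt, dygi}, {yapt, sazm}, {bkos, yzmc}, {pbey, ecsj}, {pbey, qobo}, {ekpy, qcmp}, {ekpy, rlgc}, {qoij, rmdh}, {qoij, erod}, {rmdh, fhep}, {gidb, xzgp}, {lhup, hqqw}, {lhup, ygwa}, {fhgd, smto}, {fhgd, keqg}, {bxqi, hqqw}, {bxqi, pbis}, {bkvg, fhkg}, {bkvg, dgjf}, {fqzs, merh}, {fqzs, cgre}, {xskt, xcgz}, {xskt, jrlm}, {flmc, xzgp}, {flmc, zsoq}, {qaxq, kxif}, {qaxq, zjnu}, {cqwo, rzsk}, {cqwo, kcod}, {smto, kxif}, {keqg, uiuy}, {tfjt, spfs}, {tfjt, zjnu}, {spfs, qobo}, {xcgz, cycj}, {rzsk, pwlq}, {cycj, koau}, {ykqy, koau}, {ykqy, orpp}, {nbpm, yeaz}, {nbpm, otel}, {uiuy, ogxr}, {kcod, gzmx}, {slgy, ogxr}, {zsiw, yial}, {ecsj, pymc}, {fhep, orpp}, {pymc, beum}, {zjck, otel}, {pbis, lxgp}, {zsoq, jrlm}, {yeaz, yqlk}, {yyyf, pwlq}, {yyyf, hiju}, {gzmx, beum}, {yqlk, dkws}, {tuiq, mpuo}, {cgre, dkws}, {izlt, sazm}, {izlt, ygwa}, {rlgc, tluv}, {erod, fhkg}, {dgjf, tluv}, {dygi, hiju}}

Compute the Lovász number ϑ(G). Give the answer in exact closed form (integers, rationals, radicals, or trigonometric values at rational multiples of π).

deg(zjck) = 2; N(zjck) = {wxkp, otel}.
Vertex hqqw has 2 neighbors: lhup, bxqi.
deg(cycj) = 2; N(cycj) = {xcgz, koau}.
Vertex pbey has 2 neighbors: ecsj, qobo.
deg(v) = 2 for all v (|V|=77); connected 2-regular on 77 ⇒ C_{77}.
spec(A) ≈ [2.0, 1.9933, 1.9734, 1.9404, 1.8944, 1.8358, 1.765, 1.6825, 1.5888, 1.4845, 1.3703, 1.247, 1.1154, 0.9764, 0.8308, 0.6798, 0.5242, 0.3651, 0.2036, 0.0408, -0.1223, -0.2846, -0.445, -0.6025, -0.7559, -0.9043, -1.0467, -1.1822, -1.3097, -1.4286, -1.5379, -1.637, -1.7252, -1.8019, -1.8667, -1.919, -1.9585, -1.985, -1.9983] (distinct, 4 d.p.).
With N=77: ϑ(G) = 77·(-(-1)*2*cos(pi/77))/(2−(-2*cos(pi/77))) = 77*cos(pi/77)/(cos(pi/77) + 1).
Numerically 38.483973469.
Lovász sandwich 38 ≤ 77*cos(pi/77)/(cos(pi/77) + 1) ≤ 39: both strict.

77*cos(pi/77)/(cos(pi/77) + 1)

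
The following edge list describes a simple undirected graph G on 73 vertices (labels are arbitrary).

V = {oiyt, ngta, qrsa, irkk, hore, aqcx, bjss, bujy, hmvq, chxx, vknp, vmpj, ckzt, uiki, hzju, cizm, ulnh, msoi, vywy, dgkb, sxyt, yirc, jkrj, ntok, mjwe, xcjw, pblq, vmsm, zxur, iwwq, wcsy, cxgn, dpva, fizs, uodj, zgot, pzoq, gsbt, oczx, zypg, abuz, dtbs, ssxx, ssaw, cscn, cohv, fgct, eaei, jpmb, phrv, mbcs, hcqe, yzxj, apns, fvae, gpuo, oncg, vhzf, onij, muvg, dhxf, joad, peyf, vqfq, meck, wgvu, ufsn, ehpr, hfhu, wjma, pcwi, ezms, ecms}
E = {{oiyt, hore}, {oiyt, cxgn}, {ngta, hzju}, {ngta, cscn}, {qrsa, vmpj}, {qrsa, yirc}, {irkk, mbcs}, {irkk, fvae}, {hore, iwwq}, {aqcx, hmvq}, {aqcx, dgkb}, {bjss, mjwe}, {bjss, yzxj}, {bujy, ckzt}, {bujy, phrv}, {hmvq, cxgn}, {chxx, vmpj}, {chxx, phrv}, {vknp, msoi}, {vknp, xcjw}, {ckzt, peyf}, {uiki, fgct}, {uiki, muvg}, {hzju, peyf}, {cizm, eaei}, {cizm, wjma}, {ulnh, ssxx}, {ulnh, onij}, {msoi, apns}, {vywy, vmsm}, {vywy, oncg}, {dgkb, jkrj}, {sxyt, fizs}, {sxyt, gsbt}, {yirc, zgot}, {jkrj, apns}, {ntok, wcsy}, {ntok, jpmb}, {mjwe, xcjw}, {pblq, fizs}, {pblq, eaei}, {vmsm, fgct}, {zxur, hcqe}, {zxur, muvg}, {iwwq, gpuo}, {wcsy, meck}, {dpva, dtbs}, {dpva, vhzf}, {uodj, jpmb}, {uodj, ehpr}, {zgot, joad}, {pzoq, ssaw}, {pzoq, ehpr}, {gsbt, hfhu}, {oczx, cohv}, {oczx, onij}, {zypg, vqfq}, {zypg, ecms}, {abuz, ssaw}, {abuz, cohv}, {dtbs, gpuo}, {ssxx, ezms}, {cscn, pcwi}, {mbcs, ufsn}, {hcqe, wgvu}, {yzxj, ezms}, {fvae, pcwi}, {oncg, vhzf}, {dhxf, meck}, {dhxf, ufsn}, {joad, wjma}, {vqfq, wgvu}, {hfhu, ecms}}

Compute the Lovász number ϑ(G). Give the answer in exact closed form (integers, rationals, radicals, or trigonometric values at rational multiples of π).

73*cos(pi/73)/(cos(pi/73) + 1)

Vertex zypg has 2 neighbors: vqfq, ecms.
N(mjwe) = {bjss, xcjw}, |N(mjwe)| = 2.
deg(wcsy) = 2; N(wcsy) = {ntok, meck}.
Vertex bujy has 2 neighbors: ckzt, phrv.
G on 73 vertices is 2-regular; this is C_{73}, the 73-cycle.
The 37 distinct eigenvalues: [2.0, 1.9926, 1.97044, 1.9337, 1.88263, 1.81764, 1.73918, 1.64785, 1.54431, 1.42935, 1.3038, 1.1686, 1.02474, 0.8733, 0.7154, 0.55219, 0.3849, 0.21476, 0.04303, -0.12902, -0.30011, -0.46898, -0.63438, -0.79509, -0.9499, -1.09769, -1.23734, -1.36784, -1.48821, -1.59756, -1.69508, -1.78006, -1.85185, -1.90993, -1.95388, -1.98335, -1.99815].
−73·(-2*cos(pi/73)) / ((2)−(-2*cos(pi/73))) = 73*cos(pi/73)/(cos(pi/73) + 1) = ϑ(G).
≈ 36.4831 (to 4 d.p.).
Check 36 ≤ 73*cos(pi/73)/(cos(pi/73) + 1) ≤ 37: both strict.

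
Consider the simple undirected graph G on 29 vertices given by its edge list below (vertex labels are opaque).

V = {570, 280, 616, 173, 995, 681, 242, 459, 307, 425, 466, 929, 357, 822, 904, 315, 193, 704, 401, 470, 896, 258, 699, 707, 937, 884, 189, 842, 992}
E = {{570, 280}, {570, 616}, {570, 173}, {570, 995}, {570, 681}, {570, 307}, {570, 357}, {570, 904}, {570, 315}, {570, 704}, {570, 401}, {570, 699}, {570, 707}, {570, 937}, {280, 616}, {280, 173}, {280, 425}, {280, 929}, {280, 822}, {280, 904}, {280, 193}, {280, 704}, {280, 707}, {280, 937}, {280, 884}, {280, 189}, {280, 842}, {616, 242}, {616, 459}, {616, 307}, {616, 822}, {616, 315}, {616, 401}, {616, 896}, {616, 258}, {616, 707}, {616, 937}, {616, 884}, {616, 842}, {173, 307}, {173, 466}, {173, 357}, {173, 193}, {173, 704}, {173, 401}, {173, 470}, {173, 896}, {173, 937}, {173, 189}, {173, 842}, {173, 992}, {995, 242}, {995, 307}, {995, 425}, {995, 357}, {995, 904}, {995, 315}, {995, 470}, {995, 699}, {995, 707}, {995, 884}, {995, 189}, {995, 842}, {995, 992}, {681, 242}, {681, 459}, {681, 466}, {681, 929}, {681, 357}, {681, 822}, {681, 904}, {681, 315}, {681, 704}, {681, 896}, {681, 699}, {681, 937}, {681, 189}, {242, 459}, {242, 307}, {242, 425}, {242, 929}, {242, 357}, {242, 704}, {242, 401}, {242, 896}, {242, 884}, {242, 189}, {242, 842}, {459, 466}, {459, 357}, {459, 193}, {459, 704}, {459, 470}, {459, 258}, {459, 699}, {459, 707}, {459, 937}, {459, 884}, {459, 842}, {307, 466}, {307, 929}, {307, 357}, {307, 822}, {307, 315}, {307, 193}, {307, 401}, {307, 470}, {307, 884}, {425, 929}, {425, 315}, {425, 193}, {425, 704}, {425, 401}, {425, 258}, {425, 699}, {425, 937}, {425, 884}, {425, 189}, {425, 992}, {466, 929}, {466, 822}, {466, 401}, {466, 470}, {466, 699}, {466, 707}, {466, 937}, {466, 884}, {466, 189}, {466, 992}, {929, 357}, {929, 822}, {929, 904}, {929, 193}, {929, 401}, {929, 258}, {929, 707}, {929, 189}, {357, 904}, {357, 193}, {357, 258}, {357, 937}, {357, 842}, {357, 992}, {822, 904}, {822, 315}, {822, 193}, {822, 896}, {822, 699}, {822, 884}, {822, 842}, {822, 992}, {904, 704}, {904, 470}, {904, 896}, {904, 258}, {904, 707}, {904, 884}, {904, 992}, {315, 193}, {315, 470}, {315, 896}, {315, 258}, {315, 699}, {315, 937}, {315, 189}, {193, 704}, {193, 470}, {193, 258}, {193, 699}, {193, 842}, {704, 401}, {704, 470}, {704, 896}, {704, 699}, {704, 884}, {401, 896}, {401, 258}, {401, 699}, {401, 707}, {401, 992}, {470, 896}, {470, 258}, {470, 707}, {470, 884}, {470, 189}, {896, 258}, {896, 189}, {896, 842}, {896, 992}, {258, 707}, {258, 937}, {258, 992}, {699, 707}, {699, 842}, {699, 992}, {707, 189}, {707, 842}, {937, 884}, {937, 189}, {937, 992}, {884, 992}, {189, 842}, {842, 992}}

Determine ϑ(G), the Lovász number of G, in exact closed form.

deg(189) = 14; N(189) = {280, 173, 995, 681, 242, 425, 466, 929, 315, 470, 896, 707, 937, 842}.
N(707) = {570, 280, 616, 995, 459, 466, 929, 904, 401, 470, 258, 699, 189, 842}, |N(707)| = 14.
N(401) = {570, 616, 173, 242, 307, 425, 466, 929, 704, 896, 258, 699, 707, 992}, |N(401)| = 14.
deg(173) = 14; N(173) = {570, 280, 307, 466, 357, 193, 704, 401, 470, 896, 937, 189, 842, 992}.
Every vertex has degree 14 (N=29); strongly regular (29,14,6,7).
Distinct eigenvalues (to 5 d.p.): [14.0, 2.19258, -3.19258].
Lovász (edge-transitive): ϑ = −29·(-sqrt(29)/2 - 1/2)/((14)−(-sqrt(29)/2 - 1/2)) = sqrt(29).
ϑ(G) ≈ 5.3851648.

sqrt(29)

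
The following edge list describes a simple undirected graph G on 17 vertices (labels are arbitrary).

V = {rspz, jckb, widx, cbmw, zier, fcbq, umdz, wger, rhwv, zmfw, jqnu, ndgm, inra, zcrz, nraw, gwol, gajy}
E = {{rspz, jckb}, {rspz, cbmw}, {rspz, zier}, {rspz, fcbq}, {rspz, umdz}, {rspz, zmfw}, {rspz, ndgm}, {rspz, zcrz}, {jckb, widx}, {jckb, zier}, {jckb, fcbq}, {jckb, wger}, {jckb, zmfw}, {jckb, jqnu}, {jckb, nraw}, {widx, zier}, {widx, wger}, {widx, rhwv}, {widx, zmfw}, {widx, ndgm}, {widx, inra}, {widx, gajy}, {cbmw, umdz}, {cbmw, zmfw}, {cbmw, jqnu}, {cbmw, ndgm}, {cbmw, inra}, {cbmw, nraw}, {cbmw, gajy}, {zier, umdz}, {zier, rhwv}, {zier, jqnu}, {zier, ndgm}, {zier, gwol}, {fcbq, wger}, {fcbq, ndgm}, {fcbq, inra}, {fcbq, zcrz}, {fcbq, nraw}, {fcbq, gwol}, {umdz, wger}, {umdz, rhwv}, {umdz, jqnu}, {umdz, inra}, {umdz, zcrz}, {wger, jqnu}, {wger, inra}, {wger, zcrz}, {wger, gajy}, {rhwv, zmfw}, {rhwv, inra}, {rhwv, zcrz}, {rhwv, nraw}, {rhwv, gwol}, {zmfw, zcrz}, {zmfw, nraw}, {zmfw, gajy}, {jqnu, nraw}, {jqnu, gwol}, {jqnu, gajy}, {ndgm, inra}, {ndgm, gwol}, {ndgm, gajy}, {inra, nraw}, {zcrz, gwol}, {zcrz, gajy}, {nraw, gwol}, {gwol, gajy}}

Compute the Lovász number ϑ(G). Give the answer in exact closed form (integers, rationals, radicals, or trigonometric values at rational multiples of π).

deg(cbmw) = 8; N(cbmw) = {rspz, umdz, zmfw, jqnu, ndgm, inra, nraw, gajy}.
Vertex zmfw has 8 neighbors: rspz, jckb, widx, cbmw, rhwv, zcrz, nraw, gajy.
N(inra) = {widx, cbmw, fcbq, umdz, wger, rhwv, ndgm, nraw}, |N(inra)| = 8.
N(fcbq) = {rspz, jckb, wger, ndgm, inra, zcrz, nraw, gwol}, |N(fcbq)| = 8.
G on 17 vertices is 8-regular; Paley(17): SR with (k,λ,μ)=(8,3,4).
spec(A) ≈ [8.0, 1.56155, -2.56155] (distinct, 5 d.p.).
ϑ = −N·λ_min/(λ_max−λ_min) = −17·(-sqrt(17)/2 - 1/2)/(8−(-sqrt(17)/2 - 1/2)) = sqrt(17).
Numerically 4.123106.

sqrt(17)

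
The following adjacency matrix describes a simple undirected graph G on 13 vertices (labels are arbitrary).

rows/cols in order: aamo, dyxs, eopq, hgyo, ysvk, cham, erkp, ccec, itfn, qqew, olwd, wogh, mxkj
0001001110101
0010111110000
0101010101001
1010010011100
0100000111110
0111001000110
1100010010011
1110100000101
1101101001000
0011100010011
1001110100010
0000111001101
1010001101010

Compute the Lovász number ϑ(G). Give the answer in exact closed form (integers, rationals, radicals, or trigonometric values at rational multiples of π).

deg(erkp) = 6; N(erkp) = {aamo, dyxs, cham, itfn, wogh, mxkj}.
deg(ysvk) = 6; N(ysvk) = {dyxs, ccec, itfn, qqew, olwd, wogh}.
deg(mxkj) = 6; N(mxkj) = {aamo, eopq, erkp, ccec, qqew, wogh}.
N(wogh) = {ysvk, cham, erkp, qqew, olwd, mxkj}, |N(wogh)| = 6.
6-regular, N=13; Paley(13): SR with (k,λ,μ)=(6,2,3).
spec(A) ≈ [6.0, 1.302776, -2.302776] (distinct, 6 d.p.).
Lovász (edge-transitive): ϑ = −13·(-sqrt(13)/2 - 1/2)/((6)−(-sqrt(13)/2 - 1/2)) = sqrt(13).
≈ 3.6056 (to 4 d.p.).

sqrt(13)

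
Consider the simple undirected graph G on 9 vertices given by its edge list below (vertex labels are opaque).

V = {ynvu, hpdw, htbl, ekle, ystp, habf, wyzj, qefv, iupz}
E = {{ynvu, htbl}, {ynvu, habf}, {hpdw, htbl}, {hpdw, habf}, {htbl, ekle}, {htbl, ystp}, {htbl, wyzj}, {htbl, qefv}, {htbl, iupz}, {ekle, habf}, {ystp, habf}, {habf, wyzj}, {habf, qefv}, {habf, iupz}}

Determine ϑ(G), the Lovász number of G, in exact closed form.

deg(wyzj) = 2; N(wyzj) = {htbl, habf}.
deg(habf) = 7; N(habf) = {ynvu, hpdw, ekle, ystp, wyzj, qefv, iupz}.
deg(qefv) = 2; N(qefv) = {htbl, habf}.
Vertex iupz has 2 neighbors: htbl, habf.
Complete multipartite on [7, 2]: sandwich collapses at ϑ=7.
≈ 7.0000000 (to 7 d.p.).
Check 7 ≤ 7 ≤ 7: collapsed.

7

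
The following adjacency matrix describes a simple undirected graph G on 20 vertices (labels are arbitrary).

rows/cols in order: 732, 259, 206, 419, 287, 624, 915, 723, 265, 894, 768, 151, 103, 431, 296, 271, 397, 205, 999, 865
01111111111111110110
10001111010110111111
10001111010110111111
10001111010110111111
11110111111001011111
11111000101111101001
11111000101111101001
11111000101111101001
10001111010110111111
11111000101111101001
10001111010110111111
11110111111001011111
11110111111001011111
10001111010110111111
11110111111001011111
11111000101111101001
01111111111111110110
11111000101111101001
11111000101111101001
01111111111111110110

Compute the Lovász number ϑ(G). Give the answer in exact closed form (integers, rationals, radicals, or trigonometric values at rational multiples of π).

7

Vertex 271 has 13 neighbors: 732, 259, 206, 419, 287, 265, 768, 151, 103, 431, 296, 397, 865.
deg(865) = 17; N(865) = {259, 206, 419, 287, 624, 915, 723, 265, 894, 768, 151, 103, 431, 296, 271, 205, 999}.
N(624) = {732, 259, 206, 419, 287, 265, 768, 151, 103, 431, 296, 397, 865}, |N(624)| = 13.
N(296) = {732, 259, 206, 419, 624, 915, 723, 265, 894, 768, 431, 271, 397, 205, 999, 865}, |N(296)| = 16.
Complete multipartite on [7, 6, 4, 3]: sandwich collapses at ϑ=7.
ϑ(G) ≈ 7.00000.
Sandwich: α(G)=7 ≤ ϑ(G)=7 ≤ χ(Ḡ)=7 (collapsed).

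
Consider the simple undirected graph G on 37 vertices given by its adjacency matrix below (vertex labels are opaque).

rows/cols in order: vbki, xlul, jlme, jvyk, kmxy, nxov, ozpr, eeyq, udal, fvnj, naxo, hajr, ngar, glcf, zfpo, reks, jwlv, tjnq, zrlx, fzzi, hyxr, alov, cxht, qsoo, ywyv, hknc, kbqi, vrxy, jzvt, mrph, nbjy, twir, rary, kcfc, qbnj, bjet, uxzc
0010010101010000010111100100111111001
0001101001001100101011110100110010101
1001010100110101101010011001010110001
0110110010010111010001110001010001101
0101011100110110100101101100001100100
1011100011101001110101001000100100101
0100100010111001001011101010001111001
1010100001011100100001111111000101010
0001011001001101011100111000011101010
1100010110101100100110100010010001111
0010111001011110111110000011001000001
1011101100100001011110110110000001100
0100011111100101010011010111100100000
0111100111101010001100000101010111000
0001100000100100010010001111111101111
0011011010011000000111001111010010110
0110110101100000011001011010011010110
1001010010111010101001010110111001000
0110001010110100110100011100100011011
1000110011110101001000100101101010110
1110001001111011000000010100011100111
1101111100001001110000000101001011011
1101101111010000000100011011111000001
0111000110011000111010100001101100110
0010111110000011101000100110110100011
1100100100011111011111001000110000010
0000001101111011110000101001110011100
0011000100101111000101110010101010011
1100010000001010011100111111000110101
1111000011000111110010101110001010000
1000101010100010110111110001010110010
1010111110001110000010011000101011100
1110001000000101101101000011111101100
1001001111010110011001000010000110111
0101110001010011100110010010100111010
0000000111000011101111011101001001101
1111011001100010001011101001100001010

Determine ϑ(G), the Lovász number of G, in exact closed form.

sqrt(37)

N(vbki) = {jlme, nxov, eeyq, fvnj, hajr, tjnq, fzzi, hyxr, alov, cxht, hknc, jzvt, mrph, nbjy, twir, rary, kcfc, uxzc}, |N(vbki)| = 18.
Vertex bjet has 18 neighbors: eeyq, udal, fvnj, zfpo, reks, jwlv, zrlx, fzzi, hyxr, alov, qsoo, ywyv, hknc, vrxy, nbjy, kcfc, qbnj, uxzc.
Vertex glcf has 18 neighbors: xlul, jlme, jvyk, kmxy, eeyq, udal, fvnj, naxo, ngar, zfpo, zrlx, fzzi, hknc, vrxy, mrph, twir, rary, kcfc.
N(naxo) = {jlme, kmxy, nxov, ozpr, fvnj, hajr, ngar, glcf, zfpo, jwlv, tjnq, zrlx, fzzi, hyxr, kbqi, vrxy, nbjy, uxzc}, |N(naxo)| = 18.
Regular of degree 18 on 37 vertices: Paley(37): SR with (k,λ,μ)=(18,8,9).
spec(A) ≈ [18.0, 2.54138, -3.54138] (distinct, 5 d.p.).
−37·(-sqrt(37)/2 - 1/2) / ((18)−(-sqrt(37)/2 - 1/2)) = sqrt(37) = ϑ(G).
= 6.0827625… (decimal).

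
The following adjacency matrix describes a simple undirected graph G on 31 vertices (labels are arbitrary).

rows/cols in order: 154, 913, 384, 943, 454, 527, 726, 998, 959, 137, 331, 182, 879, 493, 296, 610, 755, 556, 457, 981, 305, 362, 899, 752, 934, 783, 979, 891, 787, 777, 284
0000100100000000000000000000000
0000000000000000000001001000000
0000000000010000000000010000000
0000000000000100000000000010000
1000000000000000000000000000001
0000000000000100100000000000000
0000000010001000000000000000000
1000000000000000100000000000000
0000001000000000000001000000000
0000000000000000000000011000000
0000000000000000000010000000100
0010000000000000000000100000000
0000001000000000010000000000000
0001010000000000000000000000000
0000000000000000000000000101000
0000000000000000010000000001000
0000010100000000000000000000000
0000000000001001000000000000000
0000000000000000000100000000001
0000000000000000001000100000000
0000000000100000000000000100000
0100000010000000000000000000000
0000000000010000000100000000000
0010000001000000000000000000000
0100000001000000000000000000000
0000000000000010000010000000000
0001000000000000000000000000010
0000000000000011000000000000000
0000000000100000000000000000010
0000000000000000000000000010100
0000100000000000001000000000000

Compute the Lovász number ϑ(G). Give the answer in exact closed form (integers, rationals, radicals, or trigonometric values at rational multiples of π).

N(493) = {943, 527}, |N(493)| = 2.
deg(527) = 2; N(527) = {493, 755}.
Vertex 182 has 2 neighbors: 384, 899.
Vertex 752 has 2 neighbors: 384, 137.
31-vertex 2-regular graph: this is C_{31}, the 31-cycle.
A has 16 distinct eigenvalues ≈ [2.0, 1.959, 1.838, 1.642, 1.378, 1.058, 0.695, 0.303, -0.101, -0.501, -0.881, -1.224, -1.518, -1.749, -1.908, -1.99].
ϑ = −N·λ_min/(λ_max−λ_min) = −31·(-2*cos(pi/31))/(2−(-2*cos(pi/31))) = 31*cos(pi/31)/(cos(pi/31) + 1).
= 15.4601… (decimal).
15 ≤ 31*cos(pi/31)/(cos(pi/31) + 1) ≤ 16: both strict.

31*cos(pi/31)/(cos(pi/31) + 1)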